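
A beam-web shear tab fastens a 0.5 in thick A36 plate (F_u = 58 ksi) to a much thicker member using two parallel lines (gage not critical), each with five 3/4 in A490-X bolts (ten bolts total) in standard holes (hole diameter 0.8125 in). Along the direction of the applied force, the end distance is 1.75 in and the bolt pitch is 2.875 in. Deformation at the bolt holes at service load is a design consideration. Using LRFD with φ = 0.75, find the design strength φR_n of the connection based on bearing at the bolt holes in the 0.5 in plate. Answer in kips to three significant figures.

Per bolt r_n = 1.2 l_c t F_u ≤ 2.4 d t F_u; upper limit = 2.4 × 0.75 × 0.5 × 58 = 52.2 kips.
Edge bolt: l_c = 1.75 − 0.8125/2 = 1.344 in → 1.2 × 1.344 × 0.5 × 58 = 46.76 → r_n = 46.76 kips.
Interior bolts: l_c = 2.875 − 0.8125 = 2.062 in → 1.2 × 2.062 × 0.5 × 58 = 71.78 → r_n = 52.2 kips.
R_n = 2 × 46.76 + 8 × 52.2 = 511.1 kips.
Design strength φR_n = 0.75 × 511.1 = 383 kips.

383 kips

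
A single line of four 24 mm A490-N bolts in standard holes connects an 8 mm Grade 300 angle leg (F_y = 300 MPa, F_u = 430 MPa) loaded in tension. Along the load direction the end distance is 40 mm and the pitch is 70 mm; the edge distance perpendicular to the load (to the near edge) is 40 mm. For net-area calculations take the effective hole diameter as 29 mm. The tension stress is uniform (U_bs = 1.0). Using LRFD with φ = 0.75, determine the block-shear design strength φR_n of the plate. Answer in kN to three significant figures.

296 kN

Shear plane L_v = 40 + 3·70 = 250 mm; A_gv = 250 × 8 = 2000 mm².
A_nv = (250 − 3.5·29) × 8 = 1188 mm².
A_nt = (40 − 0.5·29) × 8 = 204 mm².
0.6 F_u A_nv = 306.5 kN; 0.6 F_y A_gv = 360 kN → shear rupture governs the shear term.
R_n = 306.5 + 1.0 × 430 × 204 / 1000 = 394.2 kN.
Design strength φR_n = 0.75 × 394.2 = 296 kN.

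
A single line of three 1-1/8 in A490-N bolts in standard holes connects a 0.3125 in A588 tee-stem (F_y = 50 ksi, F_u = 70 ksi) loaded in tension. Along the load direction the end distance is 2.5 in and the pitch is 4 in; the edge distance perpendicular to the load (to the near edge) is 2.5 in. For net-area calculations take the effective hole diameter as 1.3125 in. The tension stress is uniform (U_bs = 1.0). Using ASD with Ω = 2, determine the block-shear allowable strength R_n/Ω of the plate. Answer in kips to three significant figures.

Shear plane L_v = 2.5 + 2·4 = 10.5 in; A_gv = 10.5 × 0.3125 = 3.281 in².
A_nv = (10.5 − 2.5·1.3125) × 0.3125 = 2.256 in².
A_nt = (2.5 − 0.5·1.3125) × 0.3125 = 0.5762 in².
0.6 F_u A_nv = 94.75 kips; 0.6 F_y A_gv = 98.44 kips → shear rupture governs the shear term.
R_n = 94.75 + 1.0 × 70 × 0.5762 = 135.1 kips.
Allowable strength R_n/Ω = 135.1 / 2 = 67.5 kips.

67.5 kips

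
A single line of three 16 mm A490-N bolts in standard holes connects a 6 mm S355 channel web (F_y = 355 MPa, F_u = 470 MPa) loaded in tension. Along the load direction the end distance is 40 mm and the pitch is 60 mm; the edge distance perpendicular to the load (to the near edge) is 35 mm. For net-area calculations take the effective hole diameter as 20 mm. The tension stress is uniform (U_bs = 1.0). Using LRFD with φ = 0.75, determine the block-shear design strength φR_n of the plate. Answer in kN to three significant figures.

Shear plane L_v = 40 + 2·60 = 160 mm; A_gv = 160 × 6 = 960 mm².
A_nv = (160 − 2.5·20) × 6 = 660 mm².
A_nt = (35 − 0.5·20) × 6 = 150 mm².
0.6 F_u A_nv = 186.1 kN; 0.6 F_y A_gv = 204.5 kN → shear rupture governs the shear term.
R_n = 186.1 + 1.0 × 470 × 150 / 1000 = 256.6 kN.
Design strength φR_n = 0.75 × 256.6 = 192 kN.

192 kN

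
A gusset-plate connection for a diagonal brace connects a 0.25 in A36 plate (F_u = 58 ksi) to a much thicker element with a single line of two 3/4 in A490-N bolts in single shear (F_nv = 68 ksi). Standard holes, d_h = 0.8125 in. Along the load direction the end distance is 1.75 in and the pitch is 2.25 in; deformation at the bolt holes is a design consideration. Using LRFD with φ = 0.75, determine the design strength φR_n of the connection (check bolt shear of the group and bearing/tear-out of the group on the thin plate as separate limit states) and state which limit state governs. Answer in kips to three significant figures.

36.3 kips (bearing governs)

Bolt shear: A_b = π·0.75²/4 = 0.4418 in²; R_n = 68 × 0.4418 × 2 × 1 = 60.08 kips → 0.75 × 60.08 = 45.1 kips.
Bearing (1.2 l_c t F_u ≤ 2.4 d t F_u): upper limit = 2.4·0.75·0.25·58 = 26.1 kips.
  Edge l_c = 1.75 − 0.8125/2 = 1.344 → r_n = 23.38 kips; interior l_c = 2.25 − 0.8125 = 1.438 → r_n = 25.01 kips.
  R_n,bearing = 1·23.38 + 1·25.01 = 48.39 kips → 0.75 × 48.39 = 36.3 kips.
Bearing governs: 36.3 kips.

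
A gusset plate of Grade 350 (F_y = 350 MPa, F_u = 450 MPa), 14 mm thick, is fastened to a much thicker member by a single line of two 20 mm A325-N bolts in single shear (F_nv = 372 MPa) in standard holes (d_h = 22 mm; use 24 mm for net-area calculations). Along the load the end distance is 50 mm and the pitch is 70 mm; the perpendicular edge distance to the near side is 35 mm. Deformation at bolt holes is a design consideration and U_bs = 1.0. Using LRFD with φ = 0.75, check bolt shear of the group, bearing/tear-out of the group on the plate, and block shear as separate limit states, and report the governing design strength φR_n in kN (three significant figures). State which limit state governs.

175 kN (bolt shear governs)

Bolt shear: A_b = π·20²/4 = 314.2 mm²; R_n = 372 × 314.2 × 2 × 1 / 1000 = 233.7 kN → 0.75 × 233.7 = 175 kN.
Bearing: edge l_c = 39, r_n = 294.8 kN; interior l_c = 48, r_n = 302.4 kN; R_n = 294.8 + 1·302.4 = 597.2 kN → 448 kN.
Block shear: A_gv = 1680, A_nv = 1176, A_nt = 322 mm²; R_n = min(0.6F_uA_nv, 0.6F_yA_gv) + U_bs·F_u·A_nt = 462.4 kN → 347 kN.
Bolt shear governs: 175 kN.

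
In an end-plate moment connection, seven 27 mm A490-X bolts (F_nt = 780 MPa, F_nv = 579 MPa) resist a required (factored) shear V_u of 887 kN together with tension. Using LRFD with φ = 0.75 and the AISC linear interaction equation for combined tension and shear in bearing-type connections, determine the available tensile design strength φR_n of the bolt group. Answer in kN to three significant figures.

1850 kN

A_b = π·27²/4 = 572.6 mm²; f_rv = 887 × 1000 / (7 × 572.6) = 221.3 MPa.
F'_nt = 1.3 F_nt − (F_nt / φF_nv) f_rv = 1.3·780 − (780/(0.75·579))·221.3 = 616.5 MPa, capped at F_nt → F'_nt = 616.5 MPa.
R_n = F'_nt · A_b · n = 616.5 × 572.6 × 7 / 1000 = 2471 kN.
Design strength φR_n = 0.75 × 2471 = 1850 kN.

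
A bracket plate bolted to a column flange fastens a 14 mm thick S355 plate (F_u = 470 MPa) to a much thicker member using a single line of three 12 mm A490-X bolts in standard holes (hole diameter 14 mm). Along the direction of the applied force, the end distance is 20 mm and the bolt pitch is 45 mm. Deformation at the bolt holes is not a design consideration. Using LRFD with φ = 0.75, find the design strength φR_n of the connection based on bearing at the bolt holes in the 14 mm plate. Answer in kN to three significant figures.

452 kN

Per bolt r_n = 1.5 l_c t F_u ≤ 3.0 d t F_u; upper limit = 3.0 × 12 × 14 × 470 / 1000 = 236.9 kN.
Edge bolt: l_c = 20 − 14/2 = 13 mm → 1.5 × 13 × 14 × 470 / 1000 = 128.3 → r_n = 128.3 kN.
Interior bolts: l_c = 45 − 14 = 31 mm → 1.5 × 31 × 14 × 470 / 1000 = 306 → r_n = 236.9 kN.
R_n = 1 × 128.3 + 2 × 236.9 = 602.1 kN.
Design strength φR_n = 0.75 × 602.1 = 452 kN.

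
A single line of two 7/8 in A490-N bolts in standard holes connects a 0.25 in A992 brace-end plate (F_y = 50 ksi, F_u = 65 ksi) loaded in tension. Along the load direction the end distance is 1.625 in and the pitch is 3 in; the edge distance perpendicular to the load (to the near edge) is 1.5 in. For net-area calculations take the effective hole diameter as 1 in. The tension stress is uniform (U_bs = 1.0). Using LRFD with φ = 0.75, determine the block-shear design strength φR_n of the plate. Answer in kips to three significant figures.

35 kips

Shear plane L_v = 1.625 + 1·3 = 4.625 in; A_gv = 4.625 × 0.25 = 1.156 in².
A_nv = (4.625 − 1.5·1) × 0.25 = 0.7812 in².
A_nt = (1.5 − 0.5·1) × 0.25 = 0.25 in².
0.6 F_u A_nv = 30.47 kips; 0.6 F_y A_gv = 34.69 kips → shear rupture governs the shear term.
R_n = 30.47 + 1.0 × 65 × 0.25 = 46.72 kips.
Design strength φR_n = 0.75 × 46.72 = 35 kips.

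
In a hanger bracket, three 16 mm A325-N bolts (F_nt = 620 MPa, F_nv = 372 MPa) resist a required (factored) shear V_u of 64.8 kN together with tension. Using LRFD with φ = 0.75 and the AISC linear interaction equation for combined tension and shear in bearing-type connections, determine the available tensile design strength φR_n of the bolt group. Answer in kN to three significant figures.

A_b = π·16²/4 = 201.1 mm²; f_rv = 64.8 × 1000 / (3 × 201.1) = 107.4 MPa.
F'_nt = 1.3 F_nt − (F_nt / φF_nv) f_rv = 1.3·620 − (620/(0.75·372))·107.4 = 567.3 MPa, capped at F_nt → F'_nt = 567.3 MPa.
R_n = F'_nt · A_b · n = 567.3 × 201.1 × 3 / 1000 = 342.2 kN.
Design strength φR_n = 0.75 × 342.2 = 257 kN.

257 kN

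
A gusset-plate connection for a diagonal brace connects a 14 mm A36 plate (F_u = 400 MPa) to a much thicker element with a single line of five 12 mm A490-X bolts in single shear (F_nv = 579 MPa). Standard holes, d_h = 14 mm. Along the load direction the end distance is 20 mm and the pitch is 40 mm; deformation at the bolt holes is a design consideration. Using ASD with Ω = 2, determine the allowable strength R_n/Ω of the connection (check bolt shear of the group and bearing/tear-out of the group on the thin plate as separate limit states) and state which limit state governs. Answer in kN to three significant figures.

Bolt shear: A_b = π·12²/4 = 113.1 mm²; R_n = 579 × 113.1 × 5 × 1 / 1000 = 327.4 kN → 327.4 / 2 = 164 kN.
Bearing (1.2 l_c t F_u ≤ 2.4 d t F_u): upper limit = 2.4·12·14·400 / 1000 = 161.3 kN.
  Edge l_c = 20 − 14/2 = 13 → r_n = 87.36 kN; interior l_c = 40 − 14 = 26 → r_n = 161.3 kN.
  R_n,bearing = 1·87.36 + 4·161.3 = 732.5 kN → 732.5 / 2 = 366 kN.
Bolt shear governs: 164 kN.

164 kN (bolt shear governs)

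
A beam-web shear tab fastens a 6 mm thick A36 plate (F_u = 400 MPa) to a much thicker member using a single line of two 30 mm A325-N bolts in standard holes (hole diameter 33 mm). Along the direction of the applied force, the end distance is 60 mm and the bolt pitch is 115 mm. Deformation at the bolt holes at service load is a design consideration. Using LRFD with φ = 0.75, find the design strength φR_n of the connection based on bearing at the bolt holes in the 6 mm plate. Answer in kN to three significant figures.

Per bolt r_n = 1.2 l_c t F_u ≤ 2.4 d t F_u; upper limit = 2.4 × 30 × 6 × 400 / 1000 = 172.8 kN.
Edge bolt: l_c = 60 − 33/2 = 43.5 mm → 1.2 × 43.5 × 6 × 400 / 1000 = 125.3 → r_n = 125.3 kN.
Interior bolts: l_c = 115 − 33 = 82 mm → 1.2 × 82 × 6 × 400 / 1000 = 236.2 → r_n = 172.8 kN.
R_n = 1 × 125.3 + 1 × 172.8 = 298.1 kN.
Design strength φR_n = 0.75 × 298.1 = 224 kN.

224 kN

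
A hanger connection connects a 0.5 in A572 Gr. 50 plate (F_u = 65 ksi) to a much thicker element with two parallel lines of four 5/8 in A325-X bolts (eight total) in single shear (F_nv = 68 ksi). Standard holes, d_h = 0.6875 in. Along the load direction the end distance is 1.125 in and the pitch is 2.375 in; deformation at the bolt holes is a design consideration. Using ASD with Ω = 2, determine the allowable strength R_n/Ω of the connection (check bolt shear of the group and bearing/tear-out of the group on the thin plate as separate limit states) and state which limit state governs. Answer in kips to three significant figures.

Bolt shear: A_b = π·0.625²/4 = 0.3068 in²; R_n = 68 × 0.3068 × 8 × 1 = 166.9 kips → 166.9 / 2 = 83.4 kips.
Bearing (1.2 l_c t F_u ≤ 2.4 d t F_u): upper limit = 2.4·0.625·0.5·65 = 48.75 kips.
  Edge l_c = 1.125 − 0.6875/2 = 0.7812 → r_n = 30.47 kips; interior l_c = 2.375 − 0.6875 = 1.688 → r_n = 48.75 kips.
  R_n,bearing = 2·30.47 + 6·48.75 = 353.4 kips → 353.4 / 2 = 177 kips.
Bolt shear governs: 83.4 kips.

83.4 kips (bolt shear governs)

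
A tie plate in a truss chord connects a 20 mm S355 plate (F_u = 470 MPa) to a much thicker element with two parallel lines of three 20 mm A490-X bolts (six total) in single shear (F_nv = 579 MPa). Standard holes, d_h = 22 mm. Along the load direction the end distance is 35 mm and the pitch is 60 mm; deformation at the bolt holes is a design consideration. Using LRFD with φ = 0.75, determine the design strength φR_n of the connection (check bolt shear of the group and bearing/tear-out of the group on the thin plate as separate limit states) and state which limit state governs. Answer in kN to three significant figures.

819 kN (bolt shear governs)

Bolt shear: A_b = π·20²/4 = 314.2 mm²; R_n = 579 × 314.2 × 6 × 1 / 1000 = 1091 kN → 0.75 × 1091 = 819 kN.
Bearing (1.2 l_c t F_u ≤ 2.4 d t F_u): upper limit = 2.4·20·20·470 / 1000 = 451.2 kN.
  Edge l_c = 35 − 22/2 = 24 → r_n = 270.7 kN; interior l_c = 60 − 22 = 38 → r_n = 428.6 kN.
  R_n,bearing = 2·270.7 + 4·428.6 = 2256 kN → 0.75 × 2256 = 1690 kN.
Bolt shear governs: 819 kN.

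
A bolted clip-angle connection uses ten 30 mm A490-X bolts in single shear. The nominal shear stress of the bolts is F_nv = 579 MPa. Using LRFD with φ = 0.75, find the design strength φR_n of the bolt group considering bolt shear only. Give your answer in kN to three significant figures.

A_b = π × 30² / 4 = 706.9 mm².
R_n = F_nv · A_b · n · n_s = 579 × 706.9 × 10 × 1 / 1000 = 4093 kN.
Design strength φR_n = 0.75 × 4093 = 3070 kN.

3070 kN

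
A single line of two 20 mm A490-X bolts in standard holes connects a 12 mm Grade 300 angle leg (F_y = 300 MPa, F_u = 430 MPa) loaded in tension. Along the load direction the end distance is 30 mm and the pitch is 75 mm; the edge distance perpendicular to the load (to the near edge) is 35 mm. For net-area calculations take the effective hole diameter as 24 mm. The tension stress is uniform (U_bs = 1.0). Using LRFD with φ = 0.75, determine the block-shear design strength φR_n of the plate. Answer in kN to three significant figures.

249 kN

Shear plane L_v = 30 + 1·75 = 105 mm; A_gv = 105 × 12 = 1260 mm².
A_nv = (105 − 1.5·24) × 12 = 828 mm².
A_nt = (35 − 0.5·24) × 12 = 276 mm².
0.6 F_u A_nv = 213.6 kN; 0.6 F_y A_gv = 226.8 kN → shear rupture governs the shear term.
R_n = 213.6 + 1.0 × 430 × 276 / 1000 = 332.3 kN.
Design strength φR_n = 0.75 × 332.3 = 249 kN.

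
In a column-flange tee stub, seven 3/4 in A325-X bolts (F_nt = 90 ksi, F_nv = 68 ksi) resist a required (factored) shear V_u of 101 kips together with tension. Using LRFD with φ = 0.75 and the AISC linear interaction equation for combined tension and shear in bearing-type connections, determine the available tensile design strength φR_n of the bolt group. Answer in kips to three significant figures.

138 kips

A_b = π·0.75²/4 = 0.4418 in²; f_rv = 101 / (7 × 0.4418) = 32.66 ksi.
F'_nt = 1.3 F_nt − (F_nt / φF_nv) f_rv = 1.3·90 − (90/(0.75·68))·32.66 = 59.37 ksi, capped at F_nt → F'_nt = 59.37 ksi.
R_n = F'_nt · A_b · n = 59.37 × 0.4418 × 7 = 183.6 kips.
Design strength φR_n = 0.75 × 183.6 = 138 kips.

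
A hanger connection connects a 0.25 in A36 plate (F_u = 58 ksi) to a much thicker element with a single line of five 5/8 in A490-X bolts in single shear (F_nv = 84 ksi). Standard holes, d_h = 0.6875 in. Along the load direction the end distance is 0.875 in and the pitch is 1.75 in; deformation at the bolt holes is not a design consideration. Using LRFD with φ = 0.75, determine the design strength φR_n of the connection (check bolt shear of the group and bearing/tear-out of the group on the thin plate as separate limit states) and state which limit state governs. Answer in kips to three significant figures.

Bolt shear: A_b = π·0.625²/4 = 0.3068 in²; R_n = 84 × 0.3068 × 5 × 1 = 128.9 kips → 0.75 × 128.9 = 96.6 kips.
Bearing (1.5 l_c t F_u ≤ 3.0 d t F_u): upper limit = 3.0·0.625·0.25·58 = 27.19 kips.
  Edge l_c = 0.875 − 0.6875/2 = 0.5312 → r_n = 11.55 kips; interior l_c = 1.75 − 0.6875 = 1.062 → r_n = 23.11 kips.
  R_n,bearing = 1·11.55 + 4·23.11 = 104 kips → 0.75 × 104 = 78 kips.
Bearing governs: 78 kips.

78 kips (bearing governs)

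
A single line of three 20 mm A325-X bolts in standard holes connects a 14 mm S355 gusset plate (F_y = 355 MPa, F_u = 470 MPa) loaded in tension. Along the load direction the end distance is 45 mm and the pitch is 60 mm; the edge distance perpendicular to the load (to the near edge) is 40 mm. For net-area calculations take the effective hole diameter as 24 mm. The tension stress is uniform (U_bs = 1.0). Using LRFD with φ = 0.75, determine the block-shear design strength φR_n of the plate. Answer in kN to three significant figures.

Shear plane L_v = 45 + 2·60 = 165 mm; A_gv = 165 × 14 = 2310 mm².
A_nv = (165 − 2.5·24) × 14 = 1470 mm².
A_nt = (40 − 0.5·24) × 14 = 392 mm².
0.6 F_u A_nv = 414.5 kN; 0.6 F_y A_gv = 492 kN → shear rupture governs the shear term.
R_n = 414.5 + 1.0 × 470 × 392 / 1000 = 598.8 kN.
Design strength φR_n = 0.75 × 598.8 = 449 kN.

449 kN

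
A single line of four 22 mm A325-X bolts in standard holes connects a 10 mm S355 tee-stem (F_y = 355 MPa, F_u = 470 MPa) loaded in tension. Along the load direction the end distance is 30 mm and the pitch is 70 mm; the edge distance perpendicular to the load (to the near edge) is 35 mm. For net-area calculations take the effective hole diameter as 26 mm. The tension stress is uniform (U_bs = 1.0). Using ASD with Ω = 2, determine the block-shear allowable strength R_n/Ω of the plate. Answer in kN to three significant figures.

262 kN

Shear plane L_v = 30 + 3·70 = 240 mm; A_gv = 240 × 10 = 2400 mm².
A_nv = (240 − 3.5·26) × 10 = 1490 mm².
A_nt = (35 − 0.5·26) × 10 = 220 mm².
0.6 F_u A_nv = 420.2 kN; 0.6 F_y A_gv = 511.2 kN → shear rupture governs the shear term.
R_n = 420.2 + 1.0 × 470 × 220 / 1000 = 523.6 kN.
Allowable strength R_n/Ω = 523.6 / 2 = 262 kN.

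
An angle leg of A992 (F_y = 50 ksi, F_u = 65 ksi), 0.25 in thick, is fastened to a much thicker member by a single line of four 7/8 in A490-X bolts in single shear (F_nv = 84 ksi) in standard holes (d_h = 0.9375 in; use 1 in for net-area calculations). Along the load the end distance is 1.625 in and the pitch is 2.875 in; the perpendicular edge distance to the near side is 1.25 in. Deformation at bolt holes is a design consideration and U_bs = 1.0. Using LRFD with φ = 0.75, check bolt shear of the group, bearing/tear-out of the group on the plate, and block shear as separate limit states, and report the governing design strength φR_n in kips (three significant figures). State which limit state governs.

58.5 kips (block shear governs)

Bolt shear: A_b = π·0.875²/4 = 0.6013 in²; R_n = 84 × 0.6013 × 4 × 1 = 202 kips → 0.75 × 202 = 152 kips.
Bearing: edge l_c = 1.156, r_n = 22.55 kips; interior l_c = 1.938, r_n = 34.12 kips; R_n = 22.55 + 3·34.12 = 124.9 kips → 93.7 kips.
Block shear: A_gv = 2.562, A_nv = 1.688, A_nt = 0.1875 in²; R_n = min(0.6F_uA_nv, 0.6F_yA_gv) + U_bs·F_u·A_nt = 78 kips → 58.5 kips.
Block shear governs: 58.5 kips.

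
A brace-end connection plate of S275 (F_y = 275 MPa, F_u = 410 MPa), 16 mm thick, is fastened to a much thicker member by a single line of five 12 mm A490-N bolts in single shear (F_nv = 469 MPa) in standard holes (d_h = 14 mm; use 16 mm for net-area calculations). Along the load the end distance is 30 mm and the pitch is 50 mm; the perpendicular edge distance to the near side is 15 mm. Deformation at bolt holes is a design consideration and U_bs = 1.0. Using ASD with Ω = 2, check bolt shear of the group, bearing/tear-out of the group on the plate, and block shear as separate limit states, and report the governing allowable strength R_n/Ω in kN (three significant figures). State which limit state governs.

133 kN (bolt shear governs)

Bolt shear: A_b = π·12²/4 = 113.1 mm²; R_n = 469 × 113.1 × 5 × 1 / 1000 = 265.2 kN → 265.2 / 2 = 133 kN.
Bearing: edge l_c = 23, r_n = 181.1 kN; interior l_c = 36, r_n = 188.9 kN; R_n = 181.1 + 4·188.9 = 936.8 kN → 468 kN.
Block shear: A_gv = 3680, A_nv = 2528, A_nt = 112 mm²; R_n = min(0.6F_uA_nv, 0.6F_yA_gv) + U_bs·F_u·A_nt = 653.1 kN → 327 kN.
Bolt shear governs: 133 kN.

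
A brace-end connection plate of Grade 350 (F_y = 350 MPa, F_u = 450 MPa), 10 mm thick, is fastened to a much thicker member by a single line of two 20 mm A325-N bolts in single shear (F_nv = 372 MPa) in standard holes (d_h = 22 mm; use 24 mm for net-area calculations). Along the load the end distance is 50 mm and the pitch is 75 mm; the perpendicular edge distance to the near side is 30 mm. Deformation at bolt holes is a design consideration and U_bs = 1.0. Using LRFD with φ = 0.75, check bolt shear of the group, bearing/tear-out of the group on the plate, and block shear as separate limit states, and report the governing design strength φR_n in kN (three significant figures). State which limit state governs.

175 kN (bolt shear governs)

Bolt shear: A_b = π·20²/4 = 314.2 mm²; R_n = 372 × 314.2 × 2 × 1 / 1000 = 233.7 kN → 0.75 × 233.7 = 175 kN.
Bearing: edge l_c = 39, r_n = 210.6 kN; interior l_c = 53, r_n = 216 kN; R_n = 210.6 + 1·216 = 426.6 kN → 320 kN.
Block shear: A_gv = 1250, A_nv = 890, A_nt = 180 mm²; R_n = min(0.6F_uA_nv, 0.6F_yA_gv) + U_bs·F_u·A_nt = 321.3 kN → 241 kN.
Bolt shear governs: 175 kN.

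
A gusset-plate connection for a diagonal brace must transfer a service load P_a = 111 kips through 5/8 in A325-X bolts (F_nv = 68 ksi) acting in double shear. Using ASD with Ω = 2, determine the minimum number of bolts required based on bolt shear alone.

6 bolts

A_b = π·0.625²/4 = 0.3068 in².
Per-bolt allowable strength R_n/Ω = 68 × 0.3068 × 2 / 2 = 20.86 kips.
n ≥ 111 / 20.86 = 5.321 → use 6 bolts.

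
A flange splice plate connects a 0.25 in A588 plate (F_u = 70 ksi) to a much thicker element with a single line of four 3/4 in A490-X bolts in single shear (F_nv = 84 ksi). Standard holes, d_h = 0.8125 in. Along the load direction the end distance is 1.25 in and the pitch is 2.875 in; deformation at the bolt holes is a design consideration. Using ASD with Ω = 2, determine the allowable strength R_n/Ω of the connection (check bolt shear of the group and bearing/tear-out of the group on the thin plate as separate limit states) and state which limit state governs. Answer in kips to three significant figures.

56.1 kips (bearing governs)

Bolt shear: A_b = π·0.75²/4 = 0.4418 in²; R_n = 84 × 0.4418 × 4 × 1 = 148.4 kips → 148.4 / 2 = 74.2 kips.
Bearing (1.2 l_c t F_u ≤ 2.4 d t F_u): upper limit = 2.4·0.75·0.25·70 = 31.5 kips.
  Edge l_c = 1.25 − 0.8125/2 = 0.8438 → r_n = 17.72 kips; interior l_c = 2.875 − 0.8125 = 2.062 → r_n = 31.5 kips.
  R_n,bearing = 1·17.72 + 3·31.5 = 112.2 kips → 112.2 / 2 = 56.1 kips.
Bearing governs: 56.1 kips.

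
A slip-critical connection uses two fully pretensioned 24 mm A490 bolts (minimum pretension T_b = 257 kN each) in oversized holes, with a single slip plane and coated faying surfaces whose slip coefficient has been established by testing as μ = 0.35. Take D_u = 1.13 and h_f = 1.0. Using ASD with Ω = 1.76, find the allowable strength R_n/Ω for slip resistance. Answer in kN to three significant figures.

R_n = μ · D_u · h_f · T_b · n_s · n_b = 0.35 × 1.13 × 1.0 × 257 × 1 × 2 = 203.3 kN.
Allowable strength R_n/Ω = 203.3 / 1.76 = 116 kN.

116 kN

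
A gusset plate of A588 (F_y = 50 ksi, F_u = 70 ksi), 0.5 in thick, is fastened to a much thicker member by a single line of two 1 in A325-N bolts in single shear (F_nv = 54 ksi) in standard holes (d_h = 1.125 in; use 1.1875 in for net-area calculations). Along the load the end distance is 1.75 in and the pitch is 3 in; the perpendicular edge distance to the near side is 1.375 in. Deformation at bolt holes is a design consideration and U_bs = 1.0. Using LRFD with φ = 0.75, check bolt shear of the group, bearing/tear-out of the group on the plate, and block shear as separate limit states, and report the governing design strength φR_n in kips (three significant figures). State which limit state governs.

Bolt shear: A_b = π·1²/4 = 0.7854 in²; R_n = 54 × 0.7854 × 2 × 1 = 84.82 kips → 0.75 × 84.82 = 63.6 kips.
Bearing: edge l_c = 1.188, r_n = 49.88 kips; interior l_c = 1.875, r_n = 78.75 kips; R_n = 49.88 + 1·78.75 = 128.6 kips → 96.5 kips.
Block shear: A_gv = 2.375, A_nv = 1.484, A_nt = 0.3906 in²; R_n = min(0.6F_uA_nv, 0.6F_yA_gv) + U_bs·F_u·A_nt = 89.69 kips → 67.3 kips.
Bolt shear governs: 63.6 kips.

63.6 kips (bolt shear governs)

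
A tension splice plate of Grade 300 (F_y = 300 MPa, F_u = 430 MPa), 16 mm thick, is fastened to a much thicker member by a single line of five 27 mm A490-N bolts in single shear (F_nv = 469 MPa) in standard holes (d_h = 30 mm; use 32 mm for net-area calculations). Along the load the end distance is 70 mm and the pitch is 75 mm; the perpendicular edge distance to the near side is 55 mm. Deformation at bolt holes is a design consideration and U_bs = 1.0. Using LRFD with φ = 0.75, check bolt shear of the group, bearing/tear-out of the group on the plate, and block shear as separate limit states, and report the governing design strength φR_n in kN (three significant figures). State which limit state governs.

901 kN (block shear governs)

Bolt shear: A_b = π·27²/4 = 572.6 mm²; R_n = 469 × 572.6 × 5 × 1 / 1000 = 1343 kN → 0.75 × 1343 = 1010 kN.
Bearing: edge l_c = 55, r_n = 445.8 kN; interior l_c = 45, r_n = 371.5 kN; R_n = 445.8 + 4·371.5 = 1932 kN → 1450 kN.
Block shear: A_gv = 5920, A_nv = 3616, A_nt = 624 mm²; R_n = min(0.6F_uA_nv, 0.6F_yA_gv) + U_bs·F_u·A_nt = 1201 kN → 901 kN.
Block shear governs: 901 kN.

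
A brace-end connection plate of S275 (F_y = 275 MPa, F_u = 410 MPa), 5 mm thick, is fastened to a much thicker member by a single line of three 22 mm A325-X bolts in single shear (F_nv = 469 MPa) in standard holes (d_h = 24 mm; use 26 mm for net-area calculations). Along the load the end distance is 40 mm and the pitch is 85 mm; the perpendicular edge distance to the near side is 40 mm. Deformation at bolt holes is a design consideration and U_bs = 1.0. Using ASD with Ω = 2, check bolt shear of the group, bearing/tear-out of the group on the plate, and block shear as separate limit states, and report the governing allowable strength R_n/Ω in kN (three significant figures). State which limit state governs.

Bolt shear: A_b = π·22²/4 = 380.1 mm²; R_n = 469 × 380.1 × 3 × 1 / 1000 = 534.8 kN → 534.8 / 2 = 267 kN.
Bearing: edge l_c = 28, r_n = 68.88 kN; interior l_c = 61, r_n = 108.2 kN; R_n = 68.88 + 2·108.2 = 285.4 kN → 143 kN.
Block shear: A_gv = 1050, A_nv = 725, A_nt = 135 mm²; R_n = min(0.6F_uA_nv, 0.6F_yA_gv) + U_bs·F_u·A_nt = 228.6 kN → 114 kN.
Block shear governs: 114 kN.

114 kN (block shear governs)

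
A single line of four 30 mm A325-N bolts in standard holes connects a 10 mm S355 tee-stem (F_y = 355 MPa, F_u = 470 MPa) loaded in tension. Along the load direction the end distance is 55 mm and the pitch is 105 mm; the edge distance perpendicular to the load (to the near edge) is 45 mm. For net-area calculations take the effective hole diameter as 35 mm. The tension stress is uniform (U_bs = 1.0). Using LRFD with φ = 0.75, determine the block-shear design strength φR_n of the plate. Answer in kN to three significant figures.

Shear plane L_v = 55 + 3·105 = 370 mm; A_gv = 370 × 10 = 3700 mm².
A_nv = (370 − 3.5·35) × 10 = 2475 mm².
A_nt = (45 − 0.5·35) × 10 = 275 mm².
0.6 F_u A_nv = 698 kN; 0.6 F_y A_gv = 788.1 kN → shear rupture governs the shear term.
R_n = 698 + 1.0 × 470 × 275 / 1000 = 827.2 kN.
Design strength φR_n = 0.75 × 827.2 = 620 kN.

620 kN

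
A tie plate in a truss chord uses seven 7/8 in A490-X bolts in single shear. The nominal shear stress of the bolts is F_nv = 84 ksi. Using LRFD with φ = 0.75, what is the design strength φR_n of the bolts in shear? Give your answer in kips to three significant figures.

265 kips

A_b = π × 0.875² / 4 = 0.6013 in².
R_n = F_nv · A_b · n · n_s = 84 × 0.6013 × 7 × 1 = 353.6 kips.
Design strength φR_n = 0.75 × 353.6 = 265 kips.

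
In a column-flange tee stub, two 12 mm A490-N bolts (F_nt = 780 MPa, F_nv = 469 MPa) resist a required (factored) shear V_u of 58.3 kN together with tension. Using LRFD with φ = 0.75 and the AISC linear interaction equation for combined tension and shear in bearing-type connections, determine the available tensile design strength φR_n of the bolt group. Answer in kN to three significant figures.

75.1 kN

A_b = π·12²/4 = 113.1 mm²; f_rv = 58.3 × 1000 / (2 × 113.1) = 257.7 MPa.
F'_nt = 1.3 F_nt − (F_nt / φF_nv) f_rv = 1.3·780 − (780/(0.75·469))·257.7 = 442.5 MPa, capped at F_nt → F'_nt = 442.5 MPa.
R_n = F'_nt · A_b · n = 442.5 × 113.1 × 2 / 1000 = 100.1 kN.
Design strength φR_n = 0.75 × 100.1 = 75.1 kN.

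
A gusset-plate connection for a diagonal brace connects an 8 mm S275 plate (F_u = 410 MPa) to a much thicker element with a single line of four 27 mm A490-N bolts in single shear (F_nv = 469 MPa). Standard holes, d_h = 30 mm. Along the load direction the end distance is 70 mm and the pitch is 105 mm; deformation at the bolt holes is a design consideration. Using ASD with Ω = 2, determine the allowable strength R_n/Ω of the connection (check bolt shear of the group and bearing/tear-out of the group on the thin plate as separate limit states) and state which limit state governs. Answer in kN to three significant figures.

425 kN (bearing governs)

Bolt shear: A_b = π·27²/4 = 572.6 mm²; R_n = 469 × 572.6 × 4 × 1 / 1000 = 1074 kN → 1074 / 2 = 537 kN.
Bearing (1.2 l_c t F_u ≤ 2.4 d t F_u): upper limit = 2.4·27·8·410 / 1000 = 212.5 kN.
  Edge l_c = 70 − 30/2 = 55 → r_n = 212.5 kN; interior l_c = 105 − 30 = 75 → r_n = 212.5 kN.
  R_n,bearing = 1·212.5 + 3·212.5 = 850.2 kN → 850.2 / 2 = 425 kN.
Bearing governs: 425 kN.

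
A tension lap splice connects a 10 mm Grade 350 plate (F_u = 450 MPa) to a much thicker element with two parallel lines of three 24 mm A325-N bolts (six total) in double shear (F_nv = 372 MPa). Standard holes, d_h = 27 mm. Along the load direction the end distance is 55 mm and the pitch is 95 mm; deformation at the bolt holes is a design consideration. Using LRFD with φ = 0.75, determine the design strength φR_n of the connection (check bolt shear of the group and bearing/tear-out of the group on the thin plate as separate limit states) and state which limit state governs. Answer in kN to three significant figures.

Bolt shear: A_b = π·24²/4 = 452.4 mm²; R_n = 372 × 452.4 × 6 × 2 / 1000 = 2019 kN → 0.75 × 2019 = 1510 kN.
Bearing (1.2 l_c t F_u ≤ 2.4 d t F_u): upper limit = 2.4·24·10·450 / 1000 = 259.2 kN.
  Edge l_c = 55 − 27/2 = 41.5 → r_n = 224.1 kN; interior l_c = 95 − 27 = 68 → r_n = 259.2 kN.
  R_n,bearing = 2·224.1 + 4·259.2 = 1485 kN → 0.75 × 1485 = 1110 kN.
Bearing governs: 1110 kN.

1110 kN (bearing governs)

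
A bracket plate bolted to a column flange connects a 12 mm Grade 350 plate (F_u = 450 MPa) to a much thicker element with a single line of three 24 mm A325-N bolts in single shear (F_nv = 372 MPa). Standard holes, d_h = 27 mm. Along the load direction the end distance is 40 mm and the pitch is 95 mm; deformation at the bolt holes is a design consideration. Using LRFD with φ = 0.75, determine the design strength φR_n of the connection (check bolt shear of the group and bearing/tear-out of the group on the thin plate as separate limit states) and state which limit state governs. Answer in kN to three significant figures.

Bolt shear: A_b = π·24²/4 = 452.4 mm²; R_n = 372 × 452.4 × 3 × 1 / 1000 = 504.9 kN → 0.75 × 504.9 = 379 kN.
Bearing (1.2 l_c t F_u ≤ 2.4 d t F_u): upper limit = 2.4·24·12·450 / 1000 = 311 kN.
  Edge l_c = 40 − 27/2 = 26.5 → r_n = 171.7 kN; interior l_c = 95 − 27 = 68 → r_n = 311 kN.
  R_n,bearing = 1·171.7 + 2·311 = 793.8 kN → 0.75 × 793.8 = 595 kN.
Bolt shear governs: 379 kN.

379 kN (bolt shear governs)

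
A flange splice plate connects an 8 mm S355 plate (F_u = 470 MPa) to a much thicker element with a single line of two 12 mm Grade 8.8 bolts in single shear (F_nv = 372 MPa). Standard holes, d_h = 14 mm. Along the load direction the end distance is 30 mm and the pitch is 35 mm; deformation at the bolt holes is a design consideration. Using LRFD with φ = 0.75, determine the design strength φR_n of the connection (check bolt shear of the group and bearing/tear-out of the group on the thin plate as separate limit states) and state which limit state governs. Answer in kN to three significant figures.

63.1 kN (bolt shear governs)

Bolt shear: A_b = π·12²/4 = 113.1 mm²; R_n = 372 × 113.1 × 2 × 1 / 1000 = 84.14 kN → 0.75 × 84.14 = 63.1 kN.
Bearing (1.2 l_c t F_u ≤ 2.4 d t F_u): upper limit = 2.4·12·8·470 / 1000 = 108.3 kN.
  Edge l_c = 30 − 14/2 = 23 → r_n = 103.8 kN; interior l_c = 35 − 14 = 21 → r_n = 94.75 kN.
  R_n,bearing = 1·103.8 + 1·94.75 = 198.5 kN → 0.75 × 198.5 = 149 kN.
Bolt shear governs: 63.1 kN.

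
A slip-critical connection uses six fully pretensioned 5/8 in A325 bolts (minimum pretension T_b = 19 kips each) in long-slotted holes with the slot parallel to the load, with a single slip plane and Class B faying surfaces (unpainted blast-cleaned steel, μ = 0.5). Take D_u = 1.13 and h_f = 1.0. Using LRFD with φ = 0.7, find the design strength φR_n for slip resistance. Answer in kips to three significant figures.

45.1 kips

R_n = μ · D_u · h_f · T_b · n_s · n_b = 0.5 × 1.13 × 1.0 × 19 × 1 × 6 = 64.41 kips.
Design strength φR_n = 0.7 × 64.41 = 45.1 kips.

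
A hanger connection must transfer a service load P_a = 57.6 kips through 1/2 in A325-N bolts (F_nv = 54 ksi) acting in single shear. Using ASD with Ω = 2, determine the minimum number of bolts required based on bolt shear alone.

11 bolts

A_b = π·0.5²/4 = 0.1963 in².
Per-bolt allowable strength R_n/Ω = 54 × 0.1963 × 1 / 2 = 5.301 kips.
n ≥ 57.6 / 5.301 = 10.86 → use 11 bolts.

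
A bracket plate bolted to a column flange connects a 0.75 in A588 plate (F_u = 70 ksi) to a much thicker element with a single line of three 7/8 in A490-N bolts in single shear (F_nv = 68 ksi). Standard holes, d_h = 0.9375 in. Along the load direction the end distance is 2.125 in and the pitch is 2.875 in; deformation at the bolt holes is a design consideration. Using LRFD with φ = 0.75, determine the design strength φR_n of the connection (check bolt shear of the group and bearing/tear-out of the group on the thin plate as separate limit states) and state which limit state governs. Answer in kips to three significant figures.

92 kips (bolt shear governs)

Bolt shear: A_b = π·0.875²/4 = 0.6013 in²; R_n = 68 × 0.6013 × 3 × 1 = 122.7 kips → 0.75 × 122.7 = 92 kips.
Bearing (1.2 l_c t F_u ≤ 2.4 d t F_u): upper limit = 2.4·0.875·0.75·70 = 110.3 kips.
  Edge l_c = 2.125 − 0.9375/2 = 1.656 → r_n = 104.3 kips; interior l_c = 2.875 − 0.9375 = 1.938 → r_n = 110.3 kips.
  R_n,bearing = 1·104.3 + 2·110.3 = 324.8 kips → 0.75 × 324.8 = 244 kips.
Bolt shear governs: 92 kips.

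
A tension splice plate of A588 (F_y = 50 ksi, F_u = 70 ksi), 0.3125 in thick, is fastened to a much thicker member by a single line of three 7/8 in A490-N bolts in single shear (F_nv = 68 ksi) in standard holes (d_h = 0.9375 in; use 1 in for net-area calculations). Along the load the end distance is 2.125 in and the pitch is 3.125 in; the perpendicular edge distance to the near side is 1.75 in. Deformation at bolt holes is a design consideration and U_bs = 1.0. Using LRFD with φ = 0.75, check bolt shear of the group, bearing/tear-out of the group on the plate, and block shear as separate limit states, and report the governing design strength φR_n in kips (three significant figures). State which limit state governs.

Bolt shear: A_b = π·0.875²/4 = 0.6013 in²; R_n = 68 × 0.6013 × 3 × 1 = 122.7 kips → 0.75 × 122.7 = 92 kips.
Bearing: edge l_c = 1.656, r_n = 43.48 kips; interior l_c = 2.188, r_n = 45.94 kips; R_n = 43.48 + 2·45.94 = 135.4 kips → 102 kips.
Block shear: A_gv = 2.617, A_nv = 1.836, A_nt = 0.3906 in²; R_n = min(0.6F_uA_nv, 0.6F_yA_gv) + U_bs·F_u·A_nt = 104.5 kips → 78.3 kips.
Block shear governs: 78.3 kips.

78.3 kips (block shear governs)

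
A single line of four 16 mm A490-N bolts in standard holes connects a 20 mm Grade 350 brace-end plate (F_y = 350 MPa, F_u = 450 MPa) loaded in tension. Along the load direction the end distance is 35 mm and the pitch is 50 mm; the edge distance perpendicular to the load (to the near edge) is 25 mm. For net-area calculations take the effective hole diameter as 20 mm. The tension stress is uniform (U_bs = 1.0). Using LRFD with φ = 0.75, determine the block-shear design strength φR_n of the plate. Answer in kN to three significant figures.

Shear plane L_v = 35 + 3·50 = 185 mm; A_gv = 185 × 20 = 3700 mm².
A_nv = (185 − 3.5·20) × 20 = 2300 mm².
A_nt = (25 − 0.5·20) × 20 = 300 mm².
0.6 F_u A_nv = 621 kN; 0.6 F_y A_gv = 777 kN → shear rupture governs the shear term.
R_n = 621 + 1.0 × 450 × 300 / 1000 = 756 kN.
Design strength φR_n = 0.75 × 756 = 567 kN.

567 kN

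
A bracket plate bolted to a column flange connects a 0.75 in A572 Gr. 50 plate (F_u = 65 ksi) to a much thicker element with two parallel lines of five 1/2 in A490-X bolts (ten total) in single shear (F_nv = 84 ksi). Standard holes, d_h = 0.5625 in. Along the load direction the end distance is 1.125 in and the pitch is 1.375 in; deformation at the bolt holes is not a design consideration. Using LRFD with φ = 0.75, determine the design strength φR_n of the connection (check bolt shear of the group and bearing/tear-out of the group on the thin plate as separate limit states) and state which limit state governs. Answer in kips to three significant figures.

Bolt shear: A_b = π·0.5²/4 = 0.1963 in²; R_n = 84 × 0.1963 × 10 × 1 = 164.9 kips → 0.75 × 164.9 = 124 kips.
Bearing (1.5 l_c t F_u ≤ 3.0 d t F_u): upper limit = 3.0·0.5·0.75·65 = 73.12 kips.
  Edge l_c = 1.125 − 0.5625/2 = 0.8438 → r_n = 61.7 kips; interior l_c = 1.375 − 0.5625 = 0.8125 → r_n = 59.41 kips.
  R_n,bearing = 2·61.7 + 8·59.41 = 598.7 kips → 0.75 × 598.7 = 449 kips.
Bolt shear governs: 124 kips.

124 kips (bolt shear governs)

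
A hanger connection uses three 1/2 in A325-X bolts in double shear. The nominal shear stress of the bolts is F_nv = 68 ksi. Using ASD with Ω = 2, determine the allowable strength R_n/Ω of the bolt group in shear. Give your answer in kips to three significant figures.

40.1 kips

A_b = π × 0.5² / 4 = 0.1963 in².
R_n = F_nv · A_b · n · n_s = 68 × 0.1963 × 3 × 2 = 80.11 kips.
Allowable strength R_n/Ω = 80.11 / 2 = 40.1 kips.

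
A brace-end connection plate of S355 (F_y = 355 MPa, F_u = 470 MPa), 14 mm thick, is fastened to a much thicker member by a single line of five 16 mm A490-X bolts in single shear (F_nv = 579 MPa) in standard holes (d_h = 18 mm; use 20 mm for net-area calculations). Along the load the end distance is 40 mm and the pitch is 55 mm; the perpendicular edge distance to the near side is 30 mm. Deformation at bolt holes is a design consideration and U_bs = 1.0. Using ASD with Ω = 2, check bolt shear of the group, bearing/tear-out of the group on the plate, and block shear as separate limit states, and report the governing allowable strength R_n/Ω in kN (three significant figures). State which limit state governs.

Bolt shear: A_b = π·16²/4 = 201.1 mm²; R_n = 579 × 201.1 × 5 × 1 / 1000 = 582.1 kN → 582.1 / 2 = 291 kN.
Bearing: edge l_c = 31, r_n = 244.8 kN; interior l_c = 37, r_n = 252.7 kN; R_n = 244.8 + 4·252.7 = 1255 kN → 628 kN.
Block shear: A_gv = 3640, A_nv = 2380, A_nt = 280 mm²; R_n = min(0.6F_uA_nv, 0.6F_yA_gv) + U_bs·F_u·A_nt = 802.8 kN → 401 kN.
Bolt shear governs: 291 kN.

291 kN (bolt shear governs)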